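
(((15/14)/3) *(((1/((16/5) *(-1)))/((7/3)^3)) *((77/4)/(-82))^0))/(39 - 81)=225/1075648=0.00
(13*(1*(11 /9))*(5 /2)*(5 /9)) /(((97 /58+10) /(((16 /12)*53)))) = 21979100 /164511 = 133.60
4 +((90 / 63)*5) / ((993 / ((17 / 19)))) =529126 / 132069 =4.01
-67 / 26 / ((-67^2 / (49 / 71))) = 49 / 123682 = 0.00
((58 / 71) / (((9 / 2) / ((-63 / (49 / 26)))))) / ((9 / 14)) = -6032 / 639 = -9.44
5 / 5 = 1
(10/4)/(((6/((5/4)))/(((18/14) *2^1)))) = 75/56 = 1.34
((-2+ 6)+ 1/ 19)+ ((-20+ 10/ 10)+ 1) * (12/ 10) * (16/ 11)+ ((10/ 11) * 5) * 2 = -19097/ 1045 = -18.27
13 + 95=108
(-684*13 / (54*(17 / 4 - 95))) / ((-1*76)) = -26 / 1089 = -0.02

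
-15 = -15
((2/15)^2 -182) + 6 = -39596/225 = -175.98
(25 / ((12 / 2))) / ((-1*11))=-25 / 66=-0.38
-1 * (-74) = 74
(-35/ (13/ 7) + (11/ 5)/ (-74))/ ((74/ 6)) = -272379/ 177970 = -1.53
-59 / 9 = -6.56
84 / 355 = 0.24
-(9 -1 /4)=-8.75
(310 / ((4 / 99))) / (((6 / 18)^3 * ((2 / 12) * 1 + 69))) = 248589 / 83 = 2995.05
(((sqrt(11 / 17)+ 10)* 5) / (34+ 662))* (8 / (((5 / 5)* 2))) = 5* sqrt(187) / 2958+ 25 / 87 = 0.31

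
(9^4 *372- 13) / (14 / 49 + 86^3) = 17084753 / 4452394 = 3.84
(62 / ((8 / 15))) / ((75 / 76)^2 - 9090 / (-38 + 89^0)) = 1656268 / 3514131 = 0.47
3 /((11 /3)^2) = 27 /121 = 0.22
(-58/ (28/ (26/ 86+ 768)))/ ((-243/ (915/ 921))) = 292212265/ 44909802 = 6.51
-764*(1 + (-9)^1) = 6112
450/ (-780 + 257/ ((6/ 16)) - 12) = -135/ 32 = -4.22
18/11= 1.64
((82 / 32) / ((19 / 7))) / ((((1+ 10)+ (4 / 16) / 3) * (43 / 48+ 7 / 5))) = 7380 / 198911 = 0.04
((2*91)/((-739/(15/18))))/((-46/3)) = 455/33994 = 0.01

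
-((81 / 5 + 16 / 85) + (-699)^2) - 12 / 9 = -124597774 / 255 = -488618.72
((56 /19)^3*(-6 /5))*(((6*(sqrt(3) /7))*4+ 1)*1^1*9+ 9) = -32514048*sqrt(3) /34295-18966528 /34295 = -2195.15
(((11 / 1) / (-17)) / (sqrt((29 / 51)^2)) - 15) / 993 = -156 / 9599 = -0.02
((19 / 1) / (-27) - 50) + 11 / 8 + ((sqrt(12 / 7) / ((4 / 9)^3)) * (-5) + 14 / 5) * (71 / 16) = -258795 * sqrt(21) / 3584 - 4982 / 135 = -367.80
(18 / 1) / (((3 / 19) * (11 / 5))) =570 / 11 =51.82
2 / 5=0.40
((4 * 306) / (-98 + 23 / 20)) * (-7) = 171360 / 1937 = 88.47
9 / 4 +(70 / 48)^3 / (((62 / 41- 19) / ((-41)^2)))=-2932686307 / 9911808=-295.88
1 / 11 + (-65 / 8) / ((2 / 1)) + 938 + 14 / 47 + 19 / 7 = 54258397 / 57904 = 937.04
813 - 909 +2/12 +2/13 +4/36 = -22363/234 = -95.57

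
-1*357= -357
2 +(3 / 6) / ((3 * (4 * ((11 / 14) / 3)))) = 95 / 44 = 2.16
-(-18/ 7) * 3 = 54/ 7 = 7.71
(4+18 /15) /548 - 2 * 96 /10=-26291 /1370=-19.19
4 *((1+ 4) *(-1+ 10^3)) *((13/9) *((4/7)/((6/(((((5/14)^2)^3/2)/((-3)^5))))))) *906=-5674296875/533655864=-10.63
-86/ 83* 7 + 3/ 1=-353/ 83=-4.25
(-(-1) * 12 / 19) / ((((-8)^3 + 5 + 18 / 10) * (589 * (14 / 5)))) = -25 / 32979877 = -0.00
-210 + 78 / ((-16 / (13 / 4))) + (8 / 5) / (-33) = -1192711 / 5280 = -225.89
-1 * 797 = -797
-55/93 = -0.59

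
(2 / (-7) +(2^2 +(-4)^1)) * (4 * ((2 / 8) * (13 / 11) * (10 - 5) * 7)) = -130 / 11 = -11.82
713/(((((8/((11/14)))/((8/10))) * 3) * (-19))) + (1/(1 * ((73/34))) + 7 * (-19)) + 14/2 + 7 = -69623479/582540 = -119.52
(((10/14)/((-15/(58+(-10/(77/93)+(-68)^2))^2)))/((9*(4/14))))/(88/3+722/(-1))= 32325163264/55442079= 583.04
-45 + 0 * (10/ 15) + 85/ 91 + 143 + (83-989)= -73443/ 91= -807.07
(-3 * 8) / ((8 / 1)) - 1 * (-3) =0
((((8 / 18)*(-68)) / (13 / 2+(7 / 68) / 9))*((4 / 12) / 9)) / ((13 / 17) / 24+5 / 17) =-2515456 / 4770045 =-0.53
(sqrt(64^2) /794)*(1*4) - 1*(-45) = 17993 /397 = 45.32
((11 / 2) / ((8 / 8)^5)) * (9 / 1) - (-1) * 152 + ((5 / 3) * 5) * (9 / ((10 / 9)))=269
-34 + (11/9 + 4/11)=-32.41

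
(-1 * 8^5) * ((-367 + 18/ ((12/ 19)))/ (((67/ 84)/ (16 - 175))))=-148144324608/ 67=-2211109322.51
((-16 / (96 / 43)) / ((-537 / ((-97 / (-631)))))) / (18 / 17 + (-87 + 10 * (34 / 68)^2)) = -70907 / 2883926817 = -0.00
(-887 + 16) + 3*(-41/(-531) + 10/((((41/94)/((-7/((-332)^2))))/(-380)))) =-43449752549/49993473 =-869.11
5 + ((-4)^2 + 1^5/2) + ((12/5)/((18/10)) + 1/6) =23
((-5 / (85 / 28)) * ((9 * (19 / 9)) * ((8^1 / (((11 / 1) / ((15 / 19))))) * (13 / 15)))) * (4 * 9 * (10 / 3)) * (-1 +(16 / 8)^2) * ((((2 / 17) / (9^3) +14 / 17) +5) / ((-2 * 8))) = 525419440 / 257499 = 2040.47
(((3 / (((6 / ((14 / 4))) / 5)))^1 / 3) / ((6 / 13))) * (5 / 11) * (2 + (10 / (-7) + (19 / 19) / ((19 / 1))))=26975 / 15048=1.79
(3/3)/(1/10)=10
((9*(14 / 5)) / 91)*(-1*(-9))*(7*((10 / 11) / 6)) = 378 / 143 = 2.64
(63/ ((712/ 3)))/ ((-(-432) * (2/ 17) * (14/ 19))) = 323/ 45568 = 0.01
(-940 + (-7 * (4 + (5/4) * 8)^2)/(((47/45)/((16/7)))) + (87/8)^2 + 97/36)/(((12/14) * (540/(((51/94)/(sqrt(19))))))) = -12311522111 * sqrt(19)/52218639360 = -1.03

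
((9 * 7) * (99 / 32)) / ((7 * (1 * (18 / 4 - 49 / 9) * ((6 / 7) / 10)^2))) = -1091475 / 272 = -4012.78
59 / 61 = 0.97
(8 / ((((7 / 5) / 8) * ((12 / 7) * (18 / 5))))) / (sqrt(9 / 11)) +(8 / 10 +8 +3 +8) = 200 * sqrt(11) / 81 +99 / 5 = 27.99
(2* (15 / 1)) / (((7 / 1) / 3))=90 / 7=12.86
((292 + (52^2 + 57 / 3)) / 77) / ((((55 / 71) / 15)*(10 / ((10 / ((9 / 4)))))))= 285420 / 847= 336.98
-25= -25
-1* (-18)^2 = -324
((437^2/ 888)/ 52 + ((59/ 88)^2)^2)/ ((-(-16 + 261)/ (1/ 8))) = -75074084887/ 33922127855616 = -0.00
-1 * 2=-2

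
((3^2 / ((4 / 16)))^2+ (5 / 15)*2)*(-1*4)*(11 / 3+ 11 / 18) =-599060 / 27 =-22187.41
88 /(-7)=-88 /7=-12.57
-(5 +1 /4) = -21 /4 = -5.25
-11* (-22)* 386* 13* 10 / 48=1517945 / 6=252990.83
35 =35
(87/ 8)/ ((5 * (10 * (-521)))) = -87/ 208400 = -0.00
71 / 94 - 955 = -89699 / 94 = -954.24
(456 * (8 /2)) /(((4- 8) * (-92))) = 114 /23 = 4.96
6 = 6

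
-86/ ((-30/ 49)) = 2107/ 15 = 140.47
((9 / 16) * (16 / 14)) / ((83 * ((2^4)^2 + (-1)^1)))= 3 / 98770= 0.00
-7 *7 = -49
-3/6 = -1/2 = -0.50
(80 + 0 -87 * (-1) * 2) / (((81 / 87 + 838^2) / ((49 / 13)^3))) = 866602534 / 44742131291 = 0.02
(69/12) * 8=46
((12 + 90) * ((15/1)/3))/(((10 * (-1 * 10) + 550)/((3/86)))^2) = 17/5547000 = 0.00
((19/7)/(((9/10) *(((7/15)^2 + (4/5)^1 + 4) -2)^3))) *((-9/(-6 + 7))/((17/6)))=-12985312500/37252573841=-0.35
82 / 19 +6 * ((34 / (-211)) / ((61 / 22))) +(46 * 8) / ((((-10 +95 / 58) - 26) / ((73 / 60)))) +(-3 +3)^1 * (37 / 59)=-66256048622 / 7310792355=-9.06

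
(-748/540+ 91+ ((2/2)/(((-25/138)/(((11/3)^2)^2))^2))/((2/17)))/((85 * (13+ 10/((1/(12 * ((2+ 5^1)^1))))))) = 3855499664416/33035090625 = 116.71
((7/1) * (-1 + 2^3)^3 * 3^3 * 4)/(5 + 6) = 259308/11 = 23573.45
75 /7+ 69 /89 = 7158 /623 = 11.49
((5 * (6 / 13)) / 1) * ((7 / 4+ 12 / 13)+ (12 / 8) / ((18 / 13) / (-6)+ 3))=5015 / 676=7.42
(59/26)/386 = 59/10036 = 0.01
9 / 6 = 3 / 2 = 1.50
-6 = -6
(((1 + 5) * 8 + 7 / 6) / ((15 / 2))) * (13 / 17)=767 / 153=5.01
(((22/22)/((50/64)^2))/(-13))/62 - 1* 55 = -13853637/251875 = -55.00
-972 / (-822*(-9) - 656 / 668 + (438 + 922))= -27054 / 243737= -0.11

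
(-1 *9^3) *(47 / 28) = -34263 / 28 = -1223.68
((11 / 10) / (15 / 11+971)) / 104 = 121 / 11123840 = 0.00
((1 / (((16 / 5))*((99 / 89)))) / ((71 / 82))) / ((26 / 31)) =565595 / 1462032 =0.39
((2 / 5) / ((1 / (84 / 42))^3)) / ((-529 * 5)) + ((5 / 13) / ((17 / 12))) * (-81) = -64277036 / 2922725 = -21.99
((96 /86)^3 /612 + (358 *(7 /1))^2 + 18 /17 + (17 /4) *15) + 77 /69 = 2342772203879989 /373046844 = 6280101.93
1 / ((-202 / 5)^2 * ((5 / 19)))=95 / 40804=0.00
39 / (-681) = -13 / 227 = -0.06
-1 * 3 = -3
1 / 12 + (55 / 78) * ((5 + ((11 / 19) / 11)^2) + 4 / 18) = 1909597 / 506844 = 3.77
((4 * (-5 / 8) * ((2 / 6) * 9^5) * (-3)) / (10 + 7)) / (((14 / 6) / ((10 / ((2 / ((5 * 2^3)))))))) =88573500 / 119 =744315.13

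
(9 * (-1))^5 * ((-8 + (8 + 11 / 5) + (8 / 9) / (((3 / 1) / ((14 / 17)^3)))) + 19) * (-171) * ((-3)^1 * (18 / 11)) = -1059064781.91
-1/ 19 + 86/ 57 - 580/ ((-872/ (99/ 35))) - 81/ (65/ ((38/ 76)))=7673527/ 2826915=2.71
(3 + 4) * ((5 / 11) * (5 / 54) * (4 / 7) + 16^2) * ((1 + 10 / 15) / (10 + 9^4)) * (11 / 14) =0.36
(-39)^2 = 1521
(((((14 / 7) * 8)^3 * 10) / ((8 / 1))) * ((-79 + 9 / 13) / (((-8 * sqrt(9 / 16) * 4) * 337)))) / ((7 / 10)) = 6515200 / 92001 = 70.82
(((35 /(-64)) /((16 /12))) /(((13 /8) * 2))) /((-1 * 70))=3 /1664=0.00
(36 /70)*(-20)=-72 /7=-10.29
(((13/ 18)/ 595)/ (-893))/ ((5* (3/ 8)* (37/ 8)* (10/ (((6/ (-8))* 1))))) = 0.00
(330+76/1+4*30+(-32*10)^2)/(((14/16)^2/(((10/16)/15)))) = 823408/147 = 5601.41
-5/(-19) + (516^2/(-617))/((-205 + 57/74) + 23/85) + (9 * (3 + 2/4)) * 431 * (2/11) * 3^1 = 1225493897090336/165434190559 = 7407.74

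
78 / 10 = 39 / 5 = 7.80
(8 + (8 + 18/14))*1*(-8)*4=-3872/7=-553.14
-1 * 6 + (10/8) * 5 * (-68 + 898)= 10363/2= 5181.50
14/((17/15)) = 210/17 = 12.35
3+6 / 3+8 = 13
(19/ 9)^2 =361/ 81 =4.46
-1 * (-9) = 9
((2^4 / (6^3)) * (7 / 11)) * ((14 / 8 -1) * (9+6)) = 35 / 66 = 0.53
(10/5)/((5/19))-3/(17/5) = 571/85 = 6.72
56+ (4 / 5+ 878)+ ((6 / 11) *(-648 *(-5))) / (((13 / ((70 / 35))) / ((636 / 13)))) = 132327366 / 9295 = 14236.40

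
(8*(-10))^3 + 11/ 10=-511998.90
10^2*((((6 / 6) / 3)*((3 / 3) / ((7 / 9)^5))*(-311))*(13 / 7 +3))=-176905.92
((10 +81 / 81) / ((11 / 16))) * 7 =112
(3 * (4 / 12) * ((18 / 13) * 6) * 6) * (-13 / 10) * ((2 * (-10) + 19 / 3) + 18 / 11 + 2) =35748 / 55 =649.96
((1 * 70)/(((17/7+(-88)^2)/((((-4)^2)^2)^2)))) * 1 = 6422528/10845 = 592.21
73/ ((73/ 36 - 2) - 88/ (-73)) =191844/ 3241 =59.19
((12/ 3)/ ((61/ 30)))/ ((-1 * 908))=-30/ 13847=-0.00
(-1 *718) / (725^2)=-718 / 525625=-0.00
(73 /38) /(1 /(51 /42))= 1241 /532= 2.33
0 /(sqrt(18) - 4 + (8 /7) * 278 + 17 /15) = 0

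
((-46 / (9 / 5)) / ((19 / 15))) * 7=-8050 / 57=-141.23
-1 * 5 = -5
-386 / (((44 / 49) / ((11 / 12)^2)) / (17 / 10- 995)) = 344433397 / 960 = 358784.79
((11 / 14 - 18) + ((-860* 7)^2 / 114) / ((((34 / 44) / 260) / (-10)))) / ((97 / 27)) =-130595907541761 / 438634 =-297733207.05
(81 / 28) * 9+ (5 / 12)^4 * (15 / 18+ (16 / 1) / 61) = 1384918151 / 53125632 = 26.07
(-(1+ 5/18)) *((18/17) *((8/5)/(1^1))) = -184/85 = -2.16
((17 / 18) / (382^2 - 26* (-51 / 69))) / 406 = 391 / 24530719752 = 0.00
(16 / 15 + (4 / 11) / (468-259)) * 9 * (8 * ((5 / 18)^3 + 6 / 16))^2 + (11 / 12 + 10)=876694058749 / 8145219060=107.63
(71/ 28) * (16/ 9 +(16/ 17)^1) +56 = 67360/ 1071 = 62.89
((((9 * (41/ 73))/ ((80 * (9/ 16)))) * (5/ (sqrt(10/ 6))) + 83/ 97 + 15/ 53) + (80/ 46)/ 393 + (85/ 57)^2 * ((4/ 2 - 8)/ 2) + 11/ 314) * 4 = -19290080597358/ 877917264941 + 164 * sqrt(15)/ 365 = -20.23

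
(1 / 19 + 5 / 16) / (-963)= -37 / 97584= -0.00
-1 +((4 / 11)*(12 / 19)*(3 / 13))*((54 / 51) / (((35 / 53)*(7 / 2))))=-11041553 / 11316305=-0.98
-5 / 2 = -2.50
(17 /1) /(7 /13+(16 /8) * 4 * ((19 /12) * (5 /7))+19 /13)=357 /232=1.54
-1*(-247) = 247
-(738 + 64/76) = -14038/19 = -738.84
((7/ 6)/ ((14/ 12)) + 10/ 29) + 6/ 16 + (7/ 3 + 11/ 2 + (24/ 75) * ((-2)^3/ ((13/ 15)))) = 298553/ 45240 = 6.60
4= 4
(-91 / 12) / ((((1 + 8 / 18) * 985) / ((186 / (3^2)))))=-217 / 1970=-0.11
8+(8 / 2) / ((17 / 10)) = 176 / 17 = 10.35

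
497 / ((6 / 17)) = 8449 / 6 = 1408.17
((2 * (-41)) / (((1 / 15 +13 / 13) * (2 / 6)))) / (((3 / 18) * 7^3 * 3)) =-1.34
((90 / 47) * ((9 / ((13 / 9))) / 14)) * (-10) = -36450 / 4277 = -8.52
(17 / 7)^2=289 / 49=5.90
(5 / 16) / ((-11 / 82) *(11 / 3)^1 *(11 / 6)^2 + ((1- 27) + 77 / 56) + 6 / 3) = -5535 / 430016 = -0.01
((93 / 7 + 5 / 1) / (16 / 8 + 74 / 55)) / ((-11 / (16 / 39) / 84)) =-5120 / 299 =-17.12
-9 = -9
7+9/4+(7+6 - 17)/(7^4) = 88821/9604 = 9.25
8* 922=7376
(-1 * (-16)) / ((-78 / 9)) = -24 / 13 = -1.85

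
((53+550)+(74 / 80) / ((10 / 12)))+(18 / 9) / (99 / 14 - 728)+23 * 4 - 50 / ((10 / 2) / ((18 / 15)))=690469423 / 1009300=684.11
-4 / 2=-2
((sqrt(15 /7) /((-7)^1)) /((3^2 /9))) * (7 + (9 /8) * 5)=-101 * sqrt(105) /392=-2.64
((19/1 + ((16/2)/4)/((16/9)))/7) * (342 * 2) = 3933/2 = 1966.50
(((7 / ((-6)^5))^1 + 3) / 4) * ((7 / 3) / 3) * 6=163247 / 46656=3.50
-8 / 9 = -0.89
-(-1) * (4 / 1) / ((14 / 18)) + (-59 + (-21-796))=-870.86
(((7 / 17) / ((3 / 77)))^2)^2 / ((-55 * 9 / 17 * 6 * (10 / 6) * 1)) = -7672950131 / 179078850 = -42.85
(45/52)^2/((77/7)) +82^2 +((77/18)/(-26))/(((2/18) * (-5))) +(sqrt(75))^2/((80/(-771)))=446275387/74360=6001.55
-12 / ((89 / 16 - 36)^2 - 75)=-3072 / 217969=-0.01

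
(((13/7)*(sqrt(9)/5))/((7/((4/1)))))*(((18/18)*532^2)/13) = 69312/5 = 13862.40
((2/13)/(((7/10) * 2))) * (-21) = -30/13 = -2.31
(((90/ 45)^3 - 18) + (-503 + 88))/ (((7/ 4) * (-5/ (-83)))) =-28220/ 7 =-4031.43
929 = 929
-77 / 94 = -0.82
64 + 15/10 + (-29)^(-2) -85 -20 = -66437/1682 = -39.50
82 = 82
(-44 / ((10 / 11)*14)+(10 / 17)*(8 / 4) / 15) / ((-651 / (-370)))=-446294 / 232407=-1.92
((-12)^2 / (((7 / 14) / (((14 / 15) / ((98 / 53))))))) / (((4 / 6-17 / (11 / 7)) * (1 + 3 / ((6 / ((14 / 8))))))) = -447744 / 58625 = -7.64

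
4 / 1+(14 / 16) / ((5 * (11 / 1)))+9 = 5727 / 440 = 13.02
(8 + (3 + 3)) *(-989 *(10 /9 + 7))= -1010758 /9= -112306.44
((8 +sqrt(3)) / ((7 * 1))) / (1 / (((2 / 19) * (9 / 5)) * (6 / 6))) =18 * sqrt(3) / 665 +144 / 665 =0.26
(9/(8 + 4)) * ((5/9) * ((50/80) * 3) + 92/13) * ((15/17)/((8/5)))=11175/3328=3.36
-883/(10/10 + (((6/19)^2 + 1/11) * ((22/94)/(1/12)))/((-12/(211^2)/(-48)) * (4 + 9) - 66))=-176089767701191/197804445421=-890.22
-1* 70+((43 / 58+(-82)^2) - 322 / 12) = 576628 / 87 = 6627.91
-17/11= -1.55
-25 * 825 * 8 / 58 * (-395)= 32587500 / 29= 1123706.90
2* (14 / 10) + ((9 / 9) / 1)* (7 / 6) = 119 / 30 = 3.97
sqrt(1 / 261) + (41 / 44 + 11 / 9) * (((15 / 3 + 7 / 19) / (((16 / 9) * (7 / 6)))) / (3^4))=sqrt(29) / 87 + 14501 / 210672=0.13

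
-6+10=4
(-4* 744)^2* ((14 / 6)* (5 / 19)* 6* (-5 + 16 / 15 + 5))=661291008 / 19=34804789.89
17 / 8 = 2.12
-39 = -39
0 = 0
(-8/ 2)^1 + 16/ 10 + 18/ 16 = -51/ 40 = -1.28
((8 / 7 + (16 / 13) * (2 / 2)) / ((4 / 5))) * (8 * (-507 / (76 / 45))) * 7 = -947700 / 19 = -49878.95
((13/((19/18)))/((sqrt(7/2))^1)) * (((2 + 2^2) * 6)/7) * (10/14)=42120 * sqrt(14)/6517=24.18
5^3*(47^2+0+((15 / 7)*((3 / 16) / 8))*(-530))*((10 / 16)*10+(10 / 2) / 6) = 10388136875 / 5376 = 1932317.13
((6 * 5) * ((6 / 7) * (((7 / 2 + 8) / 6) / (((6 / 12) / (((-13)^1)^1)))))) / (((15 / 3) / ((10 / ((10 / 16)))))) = -28704 / 7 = -4100.57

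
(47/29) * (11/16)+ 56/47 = 50283/21808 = 2.31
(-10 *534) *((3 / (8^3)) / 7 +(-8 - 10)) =86119515 / 896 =96115.53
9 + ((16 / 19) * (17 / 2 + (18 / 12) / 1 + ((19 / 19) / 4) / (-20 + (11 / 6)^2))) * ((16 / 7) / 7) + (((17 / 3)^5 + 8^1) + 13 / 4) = 3179705796451 / 542054268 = 5866.03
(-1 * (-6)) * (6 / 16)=9 / 4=2.25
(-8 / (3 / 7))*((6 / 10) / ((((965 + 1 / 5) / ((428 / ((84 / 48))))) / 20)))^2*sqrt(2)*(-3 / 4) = 5275699200*sqrt(2) / 40757983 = 183.06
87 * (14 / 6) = 203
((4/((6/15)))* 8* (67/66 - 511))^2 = 1812685249600/1089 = 1664541092.38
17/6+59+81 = 857/6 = 142.83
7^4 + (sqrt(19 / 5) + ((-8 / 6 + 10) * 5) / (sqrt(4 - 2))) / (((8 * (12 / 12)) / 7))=7 * sqrt(95) / 40 + 455 * sqrt(2) / 24 + 2401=2429.52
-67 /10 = -6.70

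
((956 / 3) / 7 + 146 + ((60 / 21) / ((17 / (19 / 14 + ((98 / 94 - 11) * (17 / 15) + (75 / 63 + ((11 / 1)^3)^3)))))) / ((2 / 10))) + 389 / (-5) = 1163647247982563 / 587265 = 1981468754.28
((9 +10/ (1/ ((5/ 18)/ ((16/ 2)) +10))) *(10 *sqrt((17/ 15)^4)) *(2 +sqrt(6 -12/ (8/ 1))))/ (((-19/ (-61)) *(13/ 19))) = 138793117/ 10530 +138793117 *sqrt(2)/ 14040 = 27161.01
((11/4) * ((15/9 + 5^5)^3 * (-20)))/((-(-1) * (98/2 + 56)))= -1296890056000/81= -16010988345.68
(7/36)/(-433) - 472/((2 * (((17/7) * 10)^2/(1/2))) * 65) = -25819829/7320514500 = -0.00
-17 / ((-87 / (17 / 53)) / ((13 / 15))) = 3757 / 69165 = 0.05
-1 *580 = -580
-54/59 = -0.92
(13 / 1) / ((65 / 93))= 93 / 5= 18.60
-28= -28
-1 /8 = -0.12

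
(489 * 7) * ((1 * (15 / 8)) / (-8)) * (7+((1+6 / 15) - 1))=-379953 / 64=-5936.77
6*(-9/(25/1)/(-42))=9/175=0.05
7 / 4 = 1.75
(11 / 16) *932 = 2563 / 4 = 640.75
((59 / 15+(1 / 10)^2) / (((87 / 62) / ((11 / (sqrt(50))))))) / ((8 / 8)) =403403*sqrt(2) / 130500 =4.37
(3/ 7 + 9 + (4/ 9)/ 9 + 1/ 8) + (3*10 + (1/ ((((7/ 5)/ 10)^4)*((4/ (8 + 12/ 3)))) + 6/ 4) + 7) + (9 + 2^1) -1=12240399365/ 1555848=7867.35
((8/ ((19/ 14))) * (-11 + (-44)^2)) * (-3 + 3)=0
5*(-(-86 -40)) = 630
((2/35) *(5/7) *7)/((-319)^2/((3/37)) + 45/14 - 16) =12/52711661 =0.00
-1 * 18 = -18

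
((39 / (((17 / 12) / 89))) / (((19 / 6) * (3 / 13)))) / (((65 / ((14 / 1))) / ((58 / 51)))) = 22547616 / 27455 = 821.26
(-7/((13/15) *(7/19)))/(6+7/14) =-570/169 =-3.37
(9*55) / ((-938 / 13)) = -6.86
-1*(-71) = 71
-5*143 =-715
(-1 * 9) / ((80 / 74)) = -333 / 40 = -8.32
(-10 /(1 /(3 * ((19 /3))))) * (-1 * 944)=179360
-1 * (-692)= 692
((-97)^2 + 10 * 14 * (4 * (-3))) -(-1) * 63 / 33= 85040 / 11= 7730.91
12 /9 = 4 /3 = 1.33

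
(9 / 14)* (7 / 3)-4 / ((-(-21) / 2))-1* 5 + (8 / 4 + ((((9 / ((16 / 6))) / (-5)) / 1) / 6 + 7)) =8411 / 1680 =5.01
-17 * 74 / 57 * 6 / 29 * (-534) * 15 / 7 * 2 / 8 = 5038290 / 3857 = 1306.27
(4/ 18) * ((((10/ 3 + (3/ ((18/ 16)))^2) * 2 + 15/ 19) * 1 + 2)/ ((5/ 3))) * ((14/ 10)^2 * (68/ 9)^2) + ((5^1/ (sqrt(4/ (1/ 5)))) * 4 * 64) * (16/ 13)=705.51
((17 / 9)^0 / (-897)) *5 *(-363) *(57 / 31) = 34485 / 9269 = 3.72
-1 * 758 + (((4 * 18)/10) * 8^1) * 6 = -2062/5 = -412.40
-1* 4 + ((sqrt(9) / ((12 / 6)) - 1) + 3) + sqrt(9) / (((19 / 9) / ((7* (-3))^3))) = -500113 / 38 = -13160.87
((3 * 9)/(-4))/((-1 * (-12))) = -9/16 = -0.56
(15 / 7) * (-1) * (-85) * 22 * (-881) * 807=-19942624350 / 7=-2848946335.71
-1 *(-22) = 22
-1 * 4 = -4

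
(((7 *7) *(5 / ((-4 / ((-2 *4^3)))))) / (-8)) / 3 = -980 / 3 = -326.67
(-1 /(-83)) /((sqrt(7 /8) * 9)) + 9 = 2 * sqrt(14) /5229 + 9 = 9.00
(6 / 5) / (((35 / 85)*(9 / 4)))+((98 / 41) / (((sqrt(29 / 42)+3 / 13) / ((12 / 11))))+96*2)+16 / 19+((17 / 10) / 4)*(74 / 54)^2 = 198744*sqrt(1218) / 2039873+306940488672233 / 1582239731688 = 197.39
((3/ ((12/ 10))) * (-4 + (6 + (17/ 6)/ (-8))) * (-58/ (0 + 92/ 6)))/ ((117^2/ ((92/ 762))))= -11455/ 83448144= -0.00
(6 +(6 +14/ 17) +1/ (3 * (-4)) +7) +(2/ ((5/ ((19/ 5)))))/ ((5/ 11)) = 588647/ 25500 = 23.08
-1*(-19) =19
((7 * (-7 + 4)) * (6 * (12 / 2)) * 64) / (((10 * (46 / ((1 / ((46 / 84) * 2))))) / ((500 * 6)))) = -152409600 / 529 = -288108.88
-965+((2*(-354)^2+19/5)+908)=1252894/5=250578.80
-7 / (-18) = 7 / 18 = 0.39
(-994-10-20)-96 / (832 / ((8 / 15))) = -66564 / 65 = -1024.06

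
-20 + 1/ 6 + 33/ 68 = -3947/ 204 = -19.35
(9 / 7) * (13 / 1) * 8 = 936 / 7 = 133.71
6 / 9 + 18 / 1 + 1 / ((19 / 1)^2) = 20219 / 1083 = 18.67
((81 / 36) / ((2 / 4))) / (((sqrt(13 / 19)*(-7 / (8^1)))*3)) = -12*sqrt(247) / 91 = -2.07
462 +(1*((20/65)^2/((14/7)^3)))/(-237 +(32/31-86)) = 779296456/1686789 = 462.00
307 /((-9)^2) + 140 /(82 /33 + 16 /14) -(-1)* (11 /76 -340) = -767291803 /2579364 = -297.47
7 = 7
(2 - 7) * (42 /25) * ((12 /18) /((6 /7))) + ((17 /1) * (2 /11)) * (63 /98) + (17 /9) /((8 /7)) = -80209 /27720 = -2.89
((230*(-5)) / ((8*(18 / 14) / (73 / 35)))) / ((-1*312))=8395 / 11232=0.75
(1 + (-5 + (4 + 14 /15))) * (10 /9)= 28 /27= 1.04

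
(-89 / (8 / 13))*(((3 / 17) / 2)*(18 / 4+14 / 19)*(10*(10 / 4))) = -17268225 / 10336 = -1670.69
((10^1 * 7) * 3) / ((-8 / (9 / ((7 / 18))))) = -1215 / 2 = -607.50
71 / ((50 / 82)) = 2911 / 25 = 116.44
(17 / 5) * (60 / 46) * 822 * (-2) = -7290.78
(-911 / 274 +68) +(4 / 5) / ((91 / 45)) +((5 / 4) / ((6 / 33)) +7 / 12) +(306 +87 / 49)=796531315 / 2094456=380.30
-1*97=-97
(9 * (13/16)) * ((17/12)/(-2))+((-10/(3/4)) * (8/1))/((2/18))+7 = -122647/128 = -958.18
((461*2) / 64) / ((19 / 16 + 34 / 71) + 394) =32731 / 898954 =0.04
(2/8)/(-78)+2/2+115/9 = 12893/936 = 13.77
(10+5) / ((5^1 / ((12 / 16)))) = 9 / 4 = 2.25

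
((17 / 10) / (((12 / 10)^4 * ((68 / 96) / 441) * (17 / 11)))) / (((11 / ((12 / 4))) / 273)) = 1672125 / 68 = 24590.07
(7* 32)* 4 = 896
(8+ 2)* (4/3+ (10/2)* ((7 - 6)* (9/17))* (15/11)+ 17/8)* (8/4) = 158605/1122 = 141.36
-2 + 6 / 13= -20 / 13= -1.54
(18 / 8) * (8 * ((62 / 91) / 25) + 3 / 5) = 16749 / 9100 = 1.84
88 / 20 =22 / 5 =4.40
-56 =-56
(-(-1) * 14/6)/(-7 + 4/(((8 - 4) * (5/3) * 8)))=-280/831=-0.34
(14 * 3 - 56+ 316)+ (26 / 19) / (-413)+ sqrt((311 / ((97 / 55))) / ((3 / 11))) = 11 * sqrt(452505) / 291+ 2369768 / 7847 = 327.42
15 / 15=1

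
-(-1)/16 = 0.06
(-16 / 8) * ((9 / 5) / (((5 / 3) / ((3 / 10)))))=-81 / 125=-0.65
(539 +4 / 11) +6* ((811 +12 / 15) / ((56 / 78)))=5639243 / 770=7323.69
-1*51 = -51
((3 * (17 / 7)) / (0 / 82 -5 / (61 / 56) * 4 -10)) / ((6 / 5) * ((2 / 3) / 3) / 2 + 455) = -9333 / 16534994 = -0.00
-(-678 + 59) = 619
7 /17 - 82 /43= -1093 /731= -1.50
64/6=32/3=10.67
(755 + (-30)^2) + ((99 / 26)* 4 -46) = 21115 / 13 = 1624.23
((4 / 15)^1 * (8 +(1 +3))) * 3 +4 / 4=53 / 5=10.60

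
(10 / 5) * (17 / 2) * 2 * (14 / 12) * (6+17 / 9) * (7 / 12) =59143 / 324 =182.54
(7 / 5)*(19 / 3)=133 / 15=8.87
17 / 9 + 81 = 746 / 9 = 82.89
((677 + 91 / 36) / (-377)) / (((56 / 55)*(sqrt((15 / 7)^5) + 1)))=3230461465 / 80625063168 - 235456375*sqrt(105) / 8958340352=-0.23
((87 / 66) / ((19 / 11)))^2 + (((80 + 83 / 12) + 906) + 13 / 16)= 17229431 / 17328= 994.31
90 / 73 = 1.23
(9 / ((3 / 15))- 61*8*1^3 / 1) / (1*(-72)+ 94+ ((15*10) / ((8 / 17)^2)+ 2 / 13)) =-184288 / 290991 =-0.63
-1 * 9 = -9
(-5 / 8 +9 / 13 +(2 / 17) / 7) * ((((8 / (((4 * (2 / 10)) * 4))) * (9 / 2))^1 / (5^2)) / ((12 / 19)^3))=2380073 / 15841280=0.15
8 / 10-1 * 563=-2811 / 5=-562.20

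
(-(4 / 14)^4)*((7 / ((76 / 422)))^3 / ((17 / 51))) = -56363586 / 48013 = -1173.92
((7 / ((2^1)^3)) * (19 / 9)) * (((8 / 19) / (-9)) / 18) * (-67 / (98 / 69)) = 1541 / 6804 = 0.23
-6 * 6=-36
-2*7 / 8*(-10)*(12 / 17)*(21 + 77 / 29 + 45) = 418110 / 493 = 848.09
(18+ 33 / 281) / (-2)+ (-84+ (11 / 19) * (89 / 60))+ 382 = 92834549 / 320340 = 289.80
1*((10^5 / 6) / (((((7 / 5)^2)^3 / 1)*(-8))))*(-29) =2832031250 / 352947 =8023.96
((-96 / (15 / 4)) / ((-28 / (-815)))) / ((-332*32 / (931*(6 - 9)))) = -65037 / 332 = -195.89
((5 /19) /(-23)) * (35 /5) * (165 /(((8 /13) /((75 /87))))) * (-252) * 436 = 25777001250 /12673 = 2034009.41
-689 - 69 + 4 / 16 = -3031 / 4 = -757.75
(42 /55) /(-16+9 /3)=-42 /715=-0.06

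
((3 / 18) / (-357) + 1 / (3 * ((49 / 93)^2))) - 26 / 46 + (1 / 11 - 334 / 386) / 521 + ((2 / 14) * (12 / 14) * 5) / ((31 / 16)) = 550200251458699 / 579416467234374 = 0.95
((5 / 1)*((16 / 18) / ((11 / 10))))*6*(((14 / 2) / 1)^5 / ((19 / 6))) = 26891200 / 209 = 128666.03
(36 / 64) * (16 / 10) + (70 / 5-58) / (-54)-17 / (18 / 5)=-406 / 135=-3.01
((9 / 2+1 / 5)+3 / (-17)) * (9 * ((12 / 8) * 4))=20763 / 85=244.27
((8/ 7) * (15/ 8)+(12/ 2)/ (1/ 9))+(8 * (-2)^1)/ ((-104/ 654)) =14265/ 91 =156.76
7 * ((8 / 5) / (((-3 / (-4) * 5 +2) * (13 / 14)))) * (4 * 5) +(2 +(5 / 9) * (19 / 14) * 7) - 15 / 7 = 1773997 / 37674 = 47.09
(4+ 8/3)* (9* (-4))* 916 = -219840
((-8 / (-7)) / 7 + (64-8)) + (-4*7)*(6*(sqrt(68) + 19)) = -153656 / 49-336*sqrt(17) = -4521.20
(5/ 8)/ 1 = 5/ 8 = 0.62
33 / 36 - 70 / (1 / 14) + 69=-10921 / 12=-910.08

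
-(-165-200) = 365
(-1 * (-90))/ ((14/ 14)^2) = 90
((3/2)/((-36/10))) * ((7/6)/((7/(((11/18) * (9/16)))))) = -55/2304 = -0.02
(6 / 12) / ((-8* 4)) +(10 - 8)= 127 / 64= 1.98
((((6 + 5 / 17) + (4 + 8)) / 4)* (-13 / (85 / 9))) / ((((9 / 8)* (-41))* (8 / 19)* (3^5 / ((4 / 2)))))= 76817 / 28793070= 0.00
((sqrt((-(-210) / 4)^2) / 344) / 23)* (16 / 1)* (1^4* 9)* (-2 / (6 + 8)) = -135 / 989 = -0.14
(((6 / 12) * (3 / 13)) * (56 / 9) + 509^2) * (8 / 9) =80833496 / 351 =230294.86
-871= -871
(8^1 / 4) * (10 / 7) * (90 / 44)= 450 / 77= 5.84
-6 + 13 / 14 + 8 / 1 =41 / 14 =2.93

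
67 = 67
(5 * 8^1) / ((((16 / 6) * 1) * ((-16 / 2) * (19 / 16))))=-30 / 19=-1.58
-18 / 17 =-1.06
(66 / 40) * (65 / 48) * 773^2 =85446647 / 64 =1335103.86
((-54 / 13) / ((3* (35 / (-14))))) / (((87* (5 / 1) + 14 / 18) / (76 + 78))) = 24948 / 127465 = 0.20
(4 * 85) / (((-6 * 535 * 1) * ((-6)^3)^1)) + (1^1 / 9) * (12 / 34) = 23401 / 589356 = 0.04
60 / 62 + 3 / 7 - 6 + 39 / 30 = -7169 / 2170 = -3.30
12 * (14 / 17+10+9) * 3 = 12132 / 17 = 713.65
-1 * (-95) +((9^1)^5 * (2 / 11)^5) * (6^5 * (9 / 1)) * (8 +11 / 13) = 7263702.18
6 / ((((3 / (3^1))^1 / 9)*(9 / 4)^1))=24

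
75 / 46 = 1.63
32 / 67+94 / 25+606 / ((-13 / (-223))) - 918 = 206458974 / 21775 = 9481.47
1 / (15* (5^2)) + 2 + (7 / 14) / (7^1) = 10889 / 5250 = 2.07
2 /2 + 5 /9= 14 /9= 1.56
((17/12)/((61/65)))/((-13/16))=-340/183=-1.86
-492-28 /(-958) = -235654 /479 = -491.97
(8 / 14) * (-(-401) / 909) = 1604 / 6363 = 0.25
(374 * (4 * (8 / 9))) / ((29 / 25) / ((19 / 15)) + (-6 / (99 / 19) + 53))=1563320 / 62031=25.20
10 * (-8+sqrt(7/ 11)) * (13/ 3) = -1040/ 3+130 * sqrt(77)/ 33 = -312.10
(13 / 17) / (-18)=-13 / 306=-0.04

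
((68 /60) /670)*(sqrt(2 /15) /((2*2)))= 17*sqrt(30) /603000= 0.00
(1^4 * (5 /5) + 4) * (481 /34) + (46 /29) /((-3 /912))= -411.47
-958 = -958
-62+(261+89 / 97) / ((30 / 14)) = 87632 / 1455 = 60.23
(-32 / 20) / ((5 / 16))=-128 / 25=-5.12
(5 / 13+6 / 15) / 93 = 17 / 2015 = 0.01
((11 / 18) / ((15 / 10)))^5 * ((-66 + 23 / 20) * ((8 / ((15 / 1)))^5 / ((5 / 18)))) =-3422341480448 / 30267225703125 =-0.11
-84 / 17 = -4.94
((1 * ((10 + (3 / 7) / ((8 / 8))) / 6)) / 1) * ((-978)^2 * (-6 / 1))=-69823332 / 7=-9974761.71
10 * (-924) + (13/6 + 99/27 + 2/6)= -55403/6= -9233.83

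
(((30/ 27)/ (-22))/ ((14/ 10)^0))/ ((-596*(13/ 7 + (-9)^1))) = -7/ 590040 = -0.00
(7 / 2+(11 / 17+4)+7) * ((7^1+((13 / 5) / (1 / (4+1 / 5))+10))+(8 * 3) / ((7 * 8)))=510983 / 1190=429.40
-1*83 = -83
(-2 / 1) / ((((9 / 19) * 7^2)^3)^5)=-0.00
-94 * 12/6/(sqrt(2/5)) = -94 * sqrt(10) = -297.25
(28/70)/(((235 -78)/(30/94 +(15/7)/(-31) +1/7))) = 8014/8006215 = 0.00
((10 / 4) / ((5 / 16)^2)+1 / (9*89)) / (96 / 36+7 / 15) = 102533 / 12549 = 8.17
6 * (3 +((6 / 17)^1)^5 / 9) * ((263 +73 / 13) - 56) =70655054040 / 18458141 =3827.85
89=89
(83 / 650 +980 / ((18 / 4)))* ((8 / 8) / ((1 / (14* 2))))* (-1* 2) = -35692916 / 2925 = -12202.71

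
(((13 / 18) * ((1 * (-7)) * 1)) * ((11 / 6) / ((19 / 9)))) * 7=-30.73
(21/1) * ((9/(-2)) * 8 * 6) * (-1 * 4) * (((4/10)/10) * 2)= 36288/25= 1451.52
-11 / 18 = -0.61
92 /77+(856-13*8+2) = 58150 /77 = 755.19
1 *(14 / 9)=14 / 9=1.56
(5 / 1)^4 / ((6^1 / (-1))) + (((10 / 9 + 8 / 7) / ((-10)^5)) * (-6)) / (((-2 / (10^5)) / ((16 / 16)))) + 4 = -1497 / 14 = -106.93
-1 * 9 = -9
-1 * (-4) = 4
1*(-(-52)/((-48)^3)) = -0.00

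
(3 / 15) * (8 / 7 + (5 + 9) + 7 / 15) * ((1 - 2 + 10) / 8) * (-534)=-1312839 / 700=-1875.48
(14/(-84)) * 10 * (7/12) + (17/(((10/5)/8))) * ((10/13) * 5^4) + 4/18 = 1699961/52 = 32691.56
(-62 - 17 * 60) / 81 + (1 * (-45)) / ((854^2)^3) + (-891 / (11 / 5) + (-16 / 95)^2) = -118630977843081563899191869 / 283582517470099084238400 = -418.33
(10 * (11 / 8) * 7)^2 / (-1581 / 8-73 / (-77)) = -11413325 / 242306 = -47.10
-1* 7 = -7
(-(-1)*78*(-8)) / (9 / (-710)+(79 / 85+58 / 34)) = -115872 / 487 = -237.93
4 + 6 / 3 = 6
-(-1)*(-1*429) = -429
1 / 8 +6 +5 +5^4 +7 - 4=5113 / 8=639.12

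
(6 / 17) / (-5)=-6 / 85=-0.07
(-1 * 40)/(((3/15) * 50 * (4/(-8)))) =8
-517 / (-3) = 517 / 3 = 172.33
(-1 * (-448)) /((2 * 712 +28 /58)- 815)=0.74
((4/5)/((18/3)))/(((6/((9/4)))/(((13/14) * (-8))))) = -13/35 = -0.37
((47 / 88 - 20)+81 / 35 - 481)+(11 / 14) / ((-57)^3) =-284142918671 / 570394440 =-498.15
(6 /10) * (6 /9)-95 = -473 /5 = -94.60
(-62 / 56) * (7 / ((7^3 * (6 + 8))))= -31 / 19208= -0.00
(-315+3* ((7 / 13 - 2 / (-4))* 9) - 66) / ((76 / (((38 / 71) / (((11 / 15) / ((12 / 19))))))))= -21735 / 10153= -2.14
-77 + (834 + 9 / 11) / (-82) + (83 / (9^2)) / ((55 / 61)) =-2857529 / 33210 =-86.04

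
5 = 5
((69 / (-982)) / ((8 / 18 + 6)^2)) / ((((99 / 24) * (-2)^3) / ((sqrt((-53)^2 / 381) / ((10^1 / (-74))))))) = -1217781 * sqrt(381) / 23074584280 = -0.00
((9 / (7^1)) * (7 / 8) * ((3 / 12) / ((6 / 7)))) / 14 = 3 / 128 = 0.02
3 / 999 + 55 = 18316 / 333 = 55.00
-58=-58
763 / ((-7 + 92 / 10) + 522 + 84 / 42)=3815 / 2631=1.45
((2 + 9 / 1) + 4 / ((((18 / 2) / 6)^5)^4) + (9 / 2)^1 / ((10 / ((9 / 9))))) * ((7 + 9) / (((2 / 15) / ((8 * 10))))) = 127769202225440 / 1162261467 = 109931.55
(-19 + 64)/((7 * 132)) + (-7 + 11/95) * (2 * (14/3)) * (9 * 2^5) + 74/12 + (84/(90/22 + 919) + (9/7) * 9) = -8238845607511/445659060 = -18486.88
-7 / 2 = -3.50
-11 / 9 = -1.22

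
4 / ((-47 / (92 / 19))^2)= 33856 / 797449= 0.04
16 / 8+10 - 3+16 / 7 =79 / 7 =11.29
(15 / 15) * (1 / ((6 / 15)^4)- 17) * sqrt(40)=353 * sqrt(10) / 8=139.54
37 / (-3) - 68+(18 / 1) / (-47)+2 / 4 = -22621 / 282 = -80.22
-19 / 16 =-1.19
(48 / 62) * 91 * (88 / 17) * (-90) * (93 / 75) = -3459456 / 85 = -40699.48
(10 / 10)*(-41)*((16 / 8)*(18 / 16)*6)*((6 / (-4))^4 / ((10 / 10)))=-89667 / 32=-2802.09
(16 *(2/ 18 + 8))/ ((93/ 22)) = 25696/ 837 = 30.70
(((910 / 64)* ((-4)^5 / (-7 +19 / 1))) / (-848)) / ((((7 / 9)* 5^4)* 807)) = 13 / 3564250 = 0.00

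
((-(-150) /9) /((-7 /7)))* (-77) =3850 /3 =1283.33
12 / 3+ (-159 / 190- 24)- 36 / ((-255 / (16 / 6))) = -66087 / 3230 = -20.46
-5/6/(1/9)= -15/2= -7.50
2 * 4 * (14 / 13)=112 / 13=8.62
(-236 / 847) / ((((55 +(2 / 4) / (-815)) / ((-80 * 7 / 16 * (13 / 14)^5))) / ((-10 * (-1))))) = 446340597625 / 364628839806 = 1.22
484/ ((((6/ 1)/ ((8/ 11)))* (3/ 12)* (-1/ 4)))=-2816/ 3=-938.67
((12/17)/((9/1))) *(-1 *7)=-28/51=-0.55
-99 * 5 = -495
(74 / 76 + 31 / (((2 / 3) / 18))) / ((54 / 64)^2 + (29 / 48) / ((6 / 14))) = 146732544 / 371507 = 394.97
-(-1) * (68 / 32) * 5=85 / 8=10.62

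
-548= -548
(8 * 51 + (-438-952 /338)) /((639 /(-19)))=105374 /107991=0.98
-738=-738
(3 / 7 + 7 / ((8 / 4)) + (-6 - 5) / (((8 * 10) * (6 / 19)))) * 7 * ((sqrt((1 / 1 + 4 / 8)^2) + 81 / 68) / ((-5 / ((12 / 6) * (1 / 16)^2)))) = -715957 / 6963200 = -0.10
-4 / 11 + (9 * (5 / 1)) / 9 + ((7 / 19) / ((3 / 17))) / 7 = 3094 / 627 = 4.93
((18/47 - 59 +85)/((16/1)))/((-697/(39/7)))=-6045/458626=-0.01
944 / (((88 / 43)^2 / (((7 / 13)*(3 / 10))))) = 2290911 / 62920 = 36.41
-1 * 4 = -4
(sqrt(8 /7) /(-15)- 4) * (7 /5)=-28 /5- 2 * sqrt(14) /75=-5.70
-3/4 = -0.75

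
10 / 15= 2 / 3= 0.67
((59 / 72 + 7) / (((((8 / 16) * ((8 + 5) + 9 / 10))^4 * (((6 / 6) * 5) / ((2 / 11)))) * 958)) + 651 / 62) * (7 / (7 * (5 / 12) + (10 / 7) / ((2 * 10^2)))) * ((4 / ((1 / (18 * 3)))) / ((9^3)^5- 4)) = 655764330140984484 / 24865283336361898451249279887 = 0.00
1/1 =1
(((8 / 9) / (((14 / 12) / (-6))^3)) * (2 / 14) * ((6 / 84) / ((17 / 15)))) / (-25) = 62208 / 1428595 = 0.04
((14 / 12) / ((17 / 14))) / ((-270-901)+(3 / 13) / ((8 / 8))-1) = -637 / 776883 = -0.00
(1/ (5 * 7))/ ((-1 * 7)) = -1/ 245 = -0.00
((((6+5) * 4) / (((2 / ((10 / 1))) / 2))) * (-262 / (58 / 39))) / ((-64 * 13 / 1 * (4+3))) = 21615 / 1624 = 13.31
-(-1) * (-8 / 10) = -4 / 5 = -0.80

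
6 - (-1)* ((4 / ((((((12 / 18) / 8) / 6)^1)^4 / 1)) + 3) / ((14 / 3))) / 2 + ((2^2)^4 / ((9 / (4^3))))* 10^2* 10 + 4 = 3361131049 / 252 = 13337821.62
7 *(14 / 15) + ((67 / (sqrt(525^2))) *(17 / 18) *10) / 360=2223779 / 340200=6.54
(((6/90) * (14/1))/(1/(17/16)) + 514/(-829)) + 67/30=86381/33160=2.60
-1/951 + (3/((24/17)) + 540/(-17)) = -3833617/129336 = -29.64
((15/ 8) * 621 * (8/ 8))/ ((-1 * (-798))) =3105/ 2128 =1.46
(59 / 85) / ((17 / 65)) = 767 / 289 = 2.65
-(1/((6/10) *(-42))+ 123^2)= -1906249/126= -15128.96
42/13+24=354/13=27.23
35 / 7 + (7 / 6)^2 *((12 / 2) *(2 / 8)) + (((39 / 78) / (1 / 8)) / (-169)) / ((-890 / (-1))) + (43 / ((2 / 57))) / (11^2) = 3749790697 / 218395320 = 17.17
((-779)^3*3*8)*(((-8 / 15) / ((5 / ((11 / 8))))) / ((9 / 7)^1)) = 1294227331.66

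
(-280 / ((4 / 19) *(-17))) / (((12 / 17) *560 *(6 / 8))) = 0.26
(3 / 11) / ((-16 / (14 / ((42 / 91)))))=-91 / 176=-0.52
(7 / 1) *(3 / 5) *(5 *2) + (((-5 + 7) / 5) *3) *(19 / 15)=1088 / 25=43.52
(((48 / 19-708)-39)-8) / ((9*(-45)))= 1.86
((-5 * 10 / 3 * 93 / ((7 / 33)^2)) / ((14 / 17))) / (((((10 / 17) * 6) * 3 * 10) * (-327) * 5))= 1084039 / 4486440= 0.24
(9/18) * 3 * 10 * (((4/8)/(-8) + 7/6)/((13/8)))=265/26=10.19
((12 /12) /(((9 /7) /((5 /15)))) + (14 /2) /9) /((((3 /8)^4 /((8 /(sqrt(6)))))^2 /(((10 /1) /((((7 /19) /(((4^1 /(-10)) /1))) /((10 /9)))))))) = -1632087572480 /4782969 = -341228.97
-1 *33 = -33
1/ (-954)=-1/ 954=-0.00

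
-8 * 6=-48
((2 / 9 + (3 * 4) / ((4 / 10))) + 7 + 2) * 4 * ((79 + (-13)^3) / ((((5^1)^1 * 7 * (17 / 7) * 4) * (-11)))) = 249218 / 2805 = 88.85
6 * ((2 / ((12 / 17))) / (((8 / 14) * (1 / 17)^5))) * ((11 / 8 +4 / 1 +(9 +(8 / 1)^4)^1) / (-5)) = -5556009769989 / 160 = -34725061062.43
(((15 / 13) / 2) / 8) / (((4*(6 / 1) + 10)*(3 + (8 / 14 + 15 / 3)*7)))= 5 / 99008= 0.00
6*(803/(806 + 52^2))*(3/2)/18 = 803/7020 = 0.11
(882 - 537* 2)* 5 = -960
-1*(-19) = 19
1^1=1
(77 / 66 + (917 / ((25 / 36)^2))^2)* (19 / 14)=23001471782323 / 4687500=4906980.65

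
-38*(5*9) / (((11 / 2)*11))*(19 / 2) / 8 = -16245 / 484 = -33.56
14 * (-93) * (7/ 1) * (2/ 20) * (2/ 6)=-1519/ 5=-303.80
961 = 961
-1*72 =-72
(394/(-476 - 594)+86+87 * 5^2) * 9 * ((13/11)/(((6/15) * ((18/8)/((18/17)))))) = 566016984/20009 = 28288.12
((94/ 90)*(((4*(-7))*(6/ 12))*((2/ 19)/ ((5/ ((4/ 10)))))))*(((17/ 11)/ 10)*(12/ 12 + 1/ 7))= -25568/ 1175625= -0.02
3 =3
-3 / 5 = -0.60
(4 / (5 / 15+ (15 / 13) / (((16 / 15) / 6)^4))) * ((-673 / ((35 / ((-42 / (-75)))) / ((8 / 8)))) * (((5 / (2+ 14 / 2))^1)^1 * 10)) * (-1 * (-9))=-1.86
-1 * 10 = -10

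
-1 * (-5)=5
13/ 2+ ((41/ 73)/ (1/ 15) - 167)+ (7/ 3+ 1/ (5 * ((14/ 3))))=-149.70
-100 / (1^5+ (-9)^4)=-50 / 3281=-0.02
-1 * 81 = -81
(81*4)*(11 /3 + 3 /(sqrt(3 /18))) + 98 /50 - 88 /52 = 386187 /325 + 972*sqrt(6) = 3569.17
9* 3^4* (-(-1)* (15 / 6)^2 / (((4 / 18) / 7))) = 1148175 / 8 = 143521.88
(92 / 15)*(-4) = -24.53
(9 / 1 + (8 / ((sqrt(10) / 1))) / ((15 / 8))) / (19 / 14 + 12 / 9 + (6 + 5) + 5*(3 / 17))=0.71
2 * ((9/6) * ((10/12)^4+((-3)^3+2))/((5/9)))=-132.40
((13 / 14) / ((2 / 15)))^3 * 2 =7414875 / 10976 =675.55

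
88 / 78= 44 / 39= 1.13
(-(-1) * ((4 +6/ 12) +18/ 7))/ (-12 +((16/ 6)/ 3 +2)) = -891/ 1148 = -0.78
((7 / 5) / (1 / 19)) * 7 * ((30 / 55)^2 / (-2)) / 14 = -1197 / 605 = -1.98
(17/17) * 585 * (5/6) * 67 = 65325/2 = 32662.50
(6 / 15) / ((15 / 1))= 2 / 75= 0.03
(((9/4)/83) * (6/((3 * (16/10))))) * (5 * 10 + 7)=2565/1328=1.93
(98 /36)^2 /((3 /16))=9604 /243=39.52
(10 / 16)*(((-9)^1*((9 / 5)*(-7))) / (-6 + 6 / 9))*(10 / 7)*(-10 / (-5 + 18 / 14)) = -42525 / 832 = -51.11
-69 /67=-1.03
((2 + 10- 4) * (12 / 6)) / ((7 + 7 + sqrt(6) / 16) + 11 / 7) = 1562624 / 1520621- 6272 * sqrt(6) / 1520621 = 1.02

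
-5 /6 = -0.83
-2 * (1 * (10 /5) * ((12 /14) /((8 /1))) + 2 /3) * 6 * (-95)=7030 /7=1004.29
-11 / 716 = -0.02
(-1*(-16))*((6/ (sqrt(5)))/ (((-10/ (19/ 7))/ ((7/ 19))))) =-4.29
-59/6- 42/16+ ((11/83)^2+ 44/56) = -13489001/1157352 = -11.66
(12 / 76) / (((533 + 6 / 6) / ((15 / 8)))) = 15 / 27056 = 0.00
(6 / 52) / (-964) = -3 / 25064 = -0.00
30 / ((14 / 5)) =75 / 7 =10.71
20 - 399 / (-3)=153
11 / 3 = 3.67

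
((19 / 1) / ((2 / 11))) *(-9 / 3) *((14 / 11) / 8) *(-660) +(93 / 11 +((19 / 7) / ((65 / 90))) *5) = 65955381 / 2002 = 32944.75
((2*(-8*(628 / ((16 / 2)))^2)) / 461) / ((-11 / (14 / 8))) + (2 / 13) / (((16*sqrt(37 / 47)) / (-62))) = 172543 / 5071 - 31*sqrt(1739) / 1924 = 33.35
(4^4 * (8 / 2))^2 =1048576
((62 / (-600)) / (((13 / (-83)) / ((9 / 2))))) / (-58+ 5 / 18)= -69471 / 1350700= -0.05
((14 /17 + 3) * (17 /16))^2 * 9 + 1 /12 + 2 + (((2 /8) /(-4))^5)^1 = 473804797 /3145728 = 150.62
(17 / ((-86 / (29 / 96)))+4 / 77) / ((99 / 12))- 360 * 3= -5664198857 / 5244624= -1080.00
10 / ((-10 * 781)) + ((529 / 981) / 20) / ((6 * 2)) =0.00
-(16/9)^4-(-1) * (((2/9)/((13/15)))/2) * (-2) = -873838/85293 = -10.25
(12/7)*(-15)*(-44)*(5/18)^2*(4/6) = 11000/189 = 58.20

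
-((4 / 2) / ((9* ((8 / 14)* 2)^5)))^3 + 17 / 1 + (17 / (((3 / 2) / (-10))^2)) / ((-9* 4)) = -12789868769289271 / 3206175906594816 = -3.99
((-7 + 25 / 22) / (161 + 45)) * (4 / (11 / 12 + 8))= -1548 / 121231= -0.01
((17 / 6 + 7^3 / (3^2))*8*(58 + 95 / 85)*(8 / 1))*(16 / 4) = 31602560 / 51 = 619658.04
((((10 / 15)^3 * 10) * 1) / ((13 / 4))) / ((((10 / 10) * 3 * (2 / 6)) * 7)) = 320 / 2457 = 0.13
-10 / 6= -5 / 3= -1.67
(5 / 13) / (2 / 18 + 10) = 45 / 1183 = 0.04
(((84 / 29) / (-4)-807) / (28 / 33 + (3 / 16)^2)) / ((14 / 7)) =-98942976 / 216485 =-457.04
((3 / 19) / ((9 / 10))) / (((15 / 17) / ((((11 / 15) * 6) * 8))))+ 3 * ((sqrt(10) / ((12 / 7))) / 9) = 7 * sqrt(10) / 36+ 5984 / 855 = 7.61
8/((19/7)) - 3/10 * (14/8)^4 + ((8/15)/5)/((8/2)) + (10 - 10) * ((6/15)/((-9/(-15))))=0.16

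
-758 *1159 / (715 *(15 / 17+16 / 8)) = -426.28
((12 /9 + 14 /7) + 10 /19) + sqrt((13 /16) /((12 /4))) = sqrt(39) /12 + 220 /57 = 4.38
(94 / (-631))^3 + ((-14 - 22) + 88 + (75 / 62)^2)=51629809300287 / 965764987804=53.46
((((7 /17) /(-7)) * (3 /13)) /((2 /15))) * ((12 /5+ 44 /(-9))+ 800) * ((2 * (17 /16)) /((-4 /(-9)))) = -20187 /52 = -388.21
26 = 26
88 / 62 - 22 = -638 / 31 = -20.58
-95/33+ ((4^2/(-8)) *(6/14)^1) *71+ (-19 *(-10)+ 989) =257626/231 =1115.26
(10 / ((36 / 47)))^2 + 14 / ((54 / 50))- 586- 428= -269111 / 324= -830.59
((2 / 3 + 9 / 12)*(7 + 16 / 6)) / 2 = 493 / 72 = 6.85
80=80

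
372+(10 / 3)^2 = 3448 / 9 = 383.11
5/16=0.31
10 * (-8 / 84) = -20 / 21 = -0.95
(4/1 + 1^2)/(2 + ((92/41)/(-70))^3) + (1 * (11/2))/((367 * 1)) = 2727453540951/1084462688969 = 2.52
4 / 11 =0.36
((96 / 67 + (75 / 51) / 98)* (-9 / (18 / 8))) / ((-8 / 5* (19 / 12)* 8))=2424165 / 8483272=0.29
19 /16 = 1.19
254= 254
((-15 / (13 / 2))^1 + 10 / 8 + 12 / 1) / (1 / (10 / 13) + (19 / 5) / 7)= 19915 / 3354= 5.94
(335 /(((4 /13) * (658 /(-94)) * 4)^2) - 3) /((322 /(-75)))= -1423725 /4039168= -0.35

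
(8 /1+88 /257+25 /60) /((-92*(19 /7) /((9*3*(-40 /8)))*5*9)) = 0.11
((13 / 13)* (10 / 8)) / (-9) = -5 / 36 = -0.14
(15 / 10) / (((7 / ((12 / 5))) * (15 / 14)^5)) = 153664 / 421875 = 0.36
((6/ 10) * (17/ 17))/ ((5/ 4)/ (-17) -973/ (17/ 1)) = -68/ 6495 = -0.01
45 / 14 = 3.21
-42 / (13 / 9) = -378 / 13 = -29.08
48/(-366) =-8/61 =-0.13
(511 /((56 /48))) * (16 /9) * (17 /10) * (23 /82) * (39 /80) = 371059 /2050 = 181.00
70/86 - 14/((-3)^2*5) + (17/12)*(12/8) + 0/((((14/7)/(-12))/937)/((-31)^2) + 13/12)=2.63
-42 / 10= -21 / 5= -4.20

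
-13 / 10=-1.30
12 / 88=3 / 22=0.14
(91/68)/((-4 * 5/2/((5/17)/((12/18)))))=-273/4624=-0.06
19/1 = 19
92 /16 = 23 /4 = 5.75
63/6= 21/2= 10.50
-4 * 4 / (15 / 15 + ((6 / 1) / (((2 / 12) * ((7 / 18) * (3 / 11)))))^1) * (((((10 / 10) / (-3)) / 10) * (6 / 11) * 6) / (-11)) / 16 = -42 / 1441715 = -0.00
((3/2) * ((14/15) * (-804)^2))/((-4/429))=-485296812/5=-97059362.40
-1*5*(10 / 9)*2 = -100 / 9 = -11.11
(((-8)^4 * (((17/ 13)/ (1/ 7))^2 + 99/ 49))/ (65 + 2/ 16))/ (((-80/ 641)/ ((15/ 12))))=-233219799040/ 4314401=-54056.12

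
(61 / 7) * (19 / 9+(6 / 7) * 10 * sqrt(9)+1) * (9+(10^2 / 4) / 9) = 11742256 / 3969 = 2958.49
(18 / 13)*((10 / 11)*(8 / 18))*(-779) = -62320 / 143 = -435.80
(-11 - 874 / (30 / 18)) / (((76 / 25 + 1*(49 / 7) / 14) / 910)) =-24360700 / 177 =-137631.07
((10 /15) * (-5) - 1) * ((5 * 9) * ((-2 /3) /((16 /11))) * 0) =0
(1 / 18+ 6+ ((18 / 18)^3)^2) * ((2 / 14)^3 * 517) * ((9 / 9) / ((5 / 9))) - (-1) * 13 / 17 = 1160793 / 58310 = 19.91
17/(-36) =-17/36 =-0.47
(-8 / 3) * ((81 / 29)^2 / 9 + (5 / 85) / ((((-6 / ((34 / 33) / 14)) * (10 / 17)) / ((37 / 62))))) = -625915291 / 271008045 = -2.31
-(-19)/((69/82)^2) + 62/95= 12432002/452295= 27.49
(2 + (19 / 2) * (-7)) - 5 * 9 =-219 / 2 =-109.50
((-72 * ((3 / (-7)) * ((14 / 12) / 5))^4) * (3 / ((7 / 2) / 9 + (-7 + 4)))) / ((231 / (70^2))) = 2268 / 12925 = 0.18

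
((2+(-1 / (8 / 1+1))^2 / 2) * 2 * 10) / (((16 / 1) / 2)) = 1625 / 324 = 5.02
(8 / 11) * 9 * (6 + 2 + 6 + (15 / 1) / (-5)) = 72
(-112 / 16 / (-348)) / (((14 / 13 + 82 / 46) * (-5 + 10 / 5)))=-2093 / 892620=-0.00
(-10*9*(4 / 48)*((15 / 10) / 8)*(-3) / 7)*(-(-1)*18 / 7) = 1215 / 784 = 1.55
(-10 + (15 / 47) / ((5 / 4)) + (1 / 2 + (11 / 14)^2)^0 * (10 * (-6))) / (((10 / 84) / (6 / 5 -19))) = 12253164 / 1175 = 10428.22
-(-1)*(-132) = -132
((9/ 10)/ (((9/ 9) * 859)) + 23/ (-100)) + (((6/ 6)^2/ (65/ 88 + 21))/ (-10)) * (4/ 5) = -38227707/ 164326700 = -0.23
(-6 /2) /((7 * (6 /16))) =-8 /7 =-1.14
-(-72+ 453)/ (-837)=127/ 279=0.46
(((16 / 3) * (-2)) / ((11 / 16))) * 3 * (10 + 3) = -6656 / 11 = -605.09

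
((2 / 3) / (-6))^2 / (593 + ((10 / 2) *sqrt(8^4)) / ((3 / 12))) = 1 / 151713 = 0.00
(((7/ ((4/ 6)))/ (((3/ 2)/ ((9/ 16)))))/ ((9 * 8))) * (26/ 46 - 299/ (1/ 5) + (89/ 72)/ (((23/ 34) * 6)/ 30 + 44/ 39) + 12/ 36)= -8055082721/ 98647552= -81.66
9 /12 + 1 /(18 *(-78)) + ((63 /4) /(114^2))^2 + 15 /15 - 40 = -447920557777 /11710123776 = -38.25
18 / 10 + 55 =284 / 5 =56.80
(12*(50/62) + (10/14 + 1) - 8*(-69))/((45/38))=516192/1085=475.75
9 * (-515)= -4635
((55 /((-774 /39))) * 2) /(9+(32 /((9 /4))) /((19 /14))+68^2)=-741 /620791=-0.00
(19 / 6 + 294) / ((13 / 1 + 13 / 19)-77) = -33877 / 7218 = -4.69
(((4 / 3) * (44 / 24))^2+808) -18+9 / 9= 64555 / 81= 796.98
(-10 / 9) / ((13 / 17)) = -170 / 117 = -1.45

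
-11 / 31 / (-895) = 11 / 27745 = 0.00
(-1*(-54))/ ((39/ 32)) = 576/ 13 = 44.31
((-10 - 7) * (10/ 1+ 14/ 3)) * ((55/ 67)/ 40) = -2057/ 402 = -5.12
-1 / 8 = -0.12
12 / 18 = 2 / 3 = 0.67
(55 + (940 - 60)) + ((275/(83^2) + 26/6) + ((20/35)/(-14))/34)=16171863824/17215611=939.37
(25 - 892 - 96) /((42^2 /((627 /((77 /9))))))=-54891 /1372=-40.01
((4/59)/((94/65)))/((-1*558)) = -65/773667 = -0.00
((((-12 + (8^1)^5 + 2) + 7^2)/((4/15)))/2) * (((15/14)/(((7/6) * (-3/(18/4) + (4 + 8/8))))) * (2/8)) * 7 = 66434175/2912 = 22813.93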